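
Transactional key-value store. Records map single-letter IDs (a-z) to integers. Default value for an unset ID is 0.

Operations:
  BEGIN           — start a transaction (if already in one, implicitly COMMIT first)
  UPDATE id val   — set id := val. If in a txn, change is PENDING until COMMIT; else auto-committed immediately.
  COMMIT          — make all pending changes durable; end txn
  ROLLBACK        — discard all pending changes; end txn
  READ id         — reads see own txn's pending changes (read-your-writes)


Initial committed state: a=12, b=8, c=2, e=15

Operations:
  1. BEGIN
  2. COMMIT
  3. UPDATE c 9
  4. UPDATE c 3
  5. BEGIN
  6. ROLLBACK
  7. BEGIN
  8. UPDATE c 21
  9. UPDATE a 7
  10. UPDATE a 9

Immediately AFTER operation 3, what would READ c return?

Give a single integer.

Initial committed: {a=12, b=8, c=2, e=15}
Op 1: BEGIN: in_txn=True, pending={}
Op 2: COMMIT: merged [] into committed; committed now {a=12, b=8, c=2, e=15}
Op 3: UPDATE c=9 (auto-commit; committed c=9)
After op 3: visible(c) = 9 (pending={}, committed={a=12, b=8, c=9, e=15})

Answer: 9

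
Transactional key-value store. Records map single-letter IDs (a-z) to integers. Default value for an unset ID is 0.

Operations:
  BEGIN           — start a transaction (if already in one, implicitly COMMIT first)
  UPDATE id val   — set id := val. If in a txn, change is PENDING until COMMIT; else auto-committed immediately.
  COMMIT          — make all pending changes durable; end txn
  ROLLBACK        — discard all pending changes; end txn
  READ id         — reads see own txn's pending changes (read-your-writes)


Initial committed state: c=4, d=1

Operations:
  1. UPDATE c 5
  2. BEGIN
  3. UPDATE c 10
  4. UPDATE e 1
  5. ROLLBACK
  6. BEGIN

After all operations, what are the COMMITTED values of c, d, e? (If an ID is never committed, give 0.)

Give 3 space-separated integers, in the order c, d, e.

Initial committed: {c=4, d=1}
Op 1: UPDATE c=5 (auto-commit; committed c=5)
Op 2: BEGIN: in_txn=True, pending={}
Op 3: UPDATE c=10 (pending; pending now {c=10})
Op 4: UPDATE e=1 (pending; pending now {c=10, e=1})
Op 5: ROLLBACK: discarded pending ['c', 'e']; in_txn=False
Op 6: BEGIN: in_txn=True, pending={}
Final committed: {c=5, d=1}

Answer: 5 1 0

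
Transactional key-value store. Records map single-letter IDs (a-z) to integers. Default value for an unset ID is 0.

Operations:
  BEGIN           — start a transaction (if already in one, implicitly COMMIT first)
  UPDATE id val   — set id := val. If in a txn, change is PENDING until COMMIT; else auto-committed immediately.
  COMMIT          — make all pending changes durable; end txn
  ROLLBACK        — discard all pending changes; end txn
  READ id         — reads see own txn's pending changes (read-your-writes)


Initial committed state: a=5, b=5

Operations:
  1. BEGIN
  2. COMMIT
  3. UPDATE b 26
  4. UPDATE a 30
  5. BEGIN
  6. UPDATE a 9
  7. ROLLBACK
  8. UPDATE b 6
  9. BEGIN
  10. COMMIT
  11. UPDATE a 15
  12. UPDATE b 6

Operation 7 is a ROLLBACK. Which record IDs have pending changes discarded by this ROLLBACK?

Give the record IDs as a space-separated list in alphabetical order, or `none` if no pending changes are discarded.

Answer: a

Derivation:
Initial committed: {a=5, b=5}
Op 1: BEGIN: in_txn=True, pending={}
Op 2: COMMIT: merged [] into committed; committed now {a=5, b=5}
Op 3: UPDATE b=26 (auto-commit; committed b=26)
Op 4: UPDATE a=30 (auto-commit; committed a=30)
Op 5: BEGIN: in_txn=True, pending={}
Op 6: UPDATE a=9 (pending; pending now {a=9})
Op 7: ROLLBACK: discarded pending ['a']; in_txn=False
Op 8: UPDATE b=6 (auto-commit; committed b=6)
Op 9: BEGIN: in_txn=True, pending={}
Op 10: COMMIT: merged [] into committed; committed now {a=30, b=6}
Op 11: UPDATE a=15 (auto-commit; committed a=15)
Op 12: UPDATE b=6 (auto-commit; committed b=6)
ROLLBACK at op 7 discards: ['a']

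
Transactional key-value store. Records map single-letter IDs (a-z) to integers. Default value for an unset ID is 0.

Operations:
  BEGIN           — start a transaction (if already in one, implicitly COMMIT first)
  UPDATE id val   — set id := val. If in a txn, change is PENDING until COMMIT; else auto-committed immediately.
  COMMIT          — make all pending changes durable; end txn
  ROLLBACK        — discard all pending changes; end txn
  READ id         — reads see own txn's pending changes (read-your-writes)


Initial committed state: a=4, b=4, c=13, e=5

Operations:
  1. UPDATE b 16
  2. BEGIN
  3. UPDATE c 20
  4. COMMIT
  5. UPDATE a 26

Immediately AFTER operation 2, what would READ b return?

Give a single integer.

Initial committed: {a=4, b=4, c=13, e=5}
Op 1: UPDATE b=16 (auto-commit; committed b=16)
Op 2: BEGIN: in_txn=True, pending={}
After op 2: visible(b) = 16 (pending={}, committed={a=4, b=16, c=13, e=5})

Answer: 16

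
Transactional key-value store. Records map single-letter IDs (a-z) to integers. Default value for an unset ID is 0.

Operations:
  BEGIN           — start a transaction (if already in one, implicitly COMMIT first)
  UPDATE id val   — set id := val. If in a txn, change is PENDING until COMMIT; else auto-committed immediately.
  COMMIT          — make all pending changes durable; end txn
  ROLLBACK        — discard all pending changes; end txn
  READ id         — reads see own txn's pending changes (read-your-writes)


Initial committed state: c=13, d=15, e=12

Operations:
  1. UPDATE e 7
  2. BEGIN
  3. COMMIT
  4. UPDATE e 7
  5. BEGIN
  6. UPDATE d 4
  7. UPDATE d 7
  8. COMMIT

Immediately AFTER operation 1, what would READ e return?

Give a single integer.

Answer: 7

Derivation:
Initial committed: {c=13, d=15, e=12}
Op 1: UPDATE e=7 (auto-commit; committed e=7)
After op 1: visible(e) = 7 (pending={}, committed={c=13, d=15, e=7})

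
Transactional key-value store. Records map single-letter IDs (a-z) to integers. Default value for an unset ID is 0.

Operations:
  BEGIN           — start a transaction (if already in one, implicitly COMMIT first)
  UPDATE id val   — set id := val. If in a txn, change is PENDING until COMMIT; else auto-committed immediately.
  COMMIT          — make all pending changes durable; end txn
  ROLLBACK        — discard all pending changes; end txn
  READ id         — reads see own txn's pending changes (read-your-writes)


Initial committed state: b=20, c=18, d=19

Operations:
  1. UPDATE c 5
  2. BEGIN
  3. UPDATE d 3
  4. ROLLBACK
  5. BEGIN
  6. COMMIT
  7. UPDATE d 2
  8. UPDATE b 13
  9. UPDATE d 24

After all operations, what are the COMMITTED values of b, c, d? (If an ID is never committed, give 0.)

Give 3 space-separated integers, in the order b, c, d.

Answer: 13 5 24

Derivation:
Initial committed: {b=20, c=18, d=19}
Op 1: UPDATE c=5 (auto-commit; committed c=5)
Op 2: BEGIN: in_txn=True, pending={}
Op 3: UPDATE d=3 (pending; pending now {d=3})
Op 4: ROLLBACK: discarded pending ['d']; in_txn=False
Op 5: BEGIN: in_txn=True, pending={}
Op 6: COMMIT: merged [] into committed; committed now {b=20, c=5, d=19}
Op 7: UPDATE d=2 (auto-commit; committed d=2)
Op 8: UPDATE b=13 (auto-commit; committed b=13)
Op 9: UPDATE d=24 (auto-commit; committed d=24)
Final committed: {b=13, c=5, d=24}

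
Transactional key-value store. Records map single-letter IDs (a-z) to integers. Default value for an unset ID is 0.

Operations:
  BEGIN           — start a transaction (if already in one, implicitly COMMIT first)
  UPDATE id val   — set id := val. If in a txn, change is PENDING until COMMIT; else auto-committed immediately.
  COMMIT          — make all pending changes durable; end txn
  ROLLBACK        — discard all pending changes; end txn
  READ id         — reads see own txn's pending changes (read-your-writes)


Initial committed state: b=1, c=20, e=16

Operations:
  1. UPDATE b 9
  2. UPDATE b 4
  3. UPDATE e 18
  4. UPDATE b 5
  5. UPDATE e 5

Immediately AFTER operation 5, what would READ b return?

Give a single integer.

Initial committed: {b=1, c=20, e=16}
Op 1: UPDATE b=9 (auto-commit; committed b=9)
Op 2: UPDATE b=4 (auto-commit; committed b=4)
Op 3: UPDATE e=18 (auto-commit; committed e=18)
Op 4: UPDATE b=5 (auto-commit; committed b=5)
Op 5: UPDATE e=5 (auto-commit; committed e=5)
After op 5: visible(b) = 5 (pending={}, committed={b=5, c=20, e=5})

Answer: 5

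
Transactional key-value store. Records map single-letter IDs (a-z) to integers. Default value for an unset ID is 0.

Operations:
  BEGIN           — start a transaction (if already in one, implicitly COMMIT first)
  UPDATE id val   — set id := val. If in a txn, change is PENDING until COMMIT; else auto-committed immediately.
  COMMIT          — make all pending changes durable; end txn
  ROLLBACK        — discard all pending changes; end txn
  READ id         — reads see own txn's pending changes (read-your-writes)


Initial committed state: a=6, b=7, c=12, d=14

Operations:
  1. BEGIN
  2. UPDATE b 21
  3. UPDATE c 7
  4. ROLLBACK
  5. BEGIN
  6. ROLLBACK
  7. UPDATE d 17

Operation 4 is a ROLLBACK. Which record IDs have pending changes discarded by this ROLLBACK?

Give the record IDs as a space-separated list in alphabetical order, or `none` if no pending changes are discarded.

Answer: b c

Derivation:
Initial committed: {a=6, b=7, c=12, d=14}
Op 1: BEGIN: in_txn=True, pending={}
Op 2: UPDATE b=21 (pending; pending now {b=21})
Op 3: UPDATE c=7 (pending; pending now {b=21, c=7})
Op 4: ROLLBACK: discarded pending ['b', 'c']; in_txn=False
Op 5: BEGIN: in_txn=True, pending={}
Op 6: ROLLBACK: discarded pending []; in_txn=False
Op 7: UPDATE d=17 (auto-commit; committed d=17)
ROLLBACK at op 4 discards: ['b', 'c']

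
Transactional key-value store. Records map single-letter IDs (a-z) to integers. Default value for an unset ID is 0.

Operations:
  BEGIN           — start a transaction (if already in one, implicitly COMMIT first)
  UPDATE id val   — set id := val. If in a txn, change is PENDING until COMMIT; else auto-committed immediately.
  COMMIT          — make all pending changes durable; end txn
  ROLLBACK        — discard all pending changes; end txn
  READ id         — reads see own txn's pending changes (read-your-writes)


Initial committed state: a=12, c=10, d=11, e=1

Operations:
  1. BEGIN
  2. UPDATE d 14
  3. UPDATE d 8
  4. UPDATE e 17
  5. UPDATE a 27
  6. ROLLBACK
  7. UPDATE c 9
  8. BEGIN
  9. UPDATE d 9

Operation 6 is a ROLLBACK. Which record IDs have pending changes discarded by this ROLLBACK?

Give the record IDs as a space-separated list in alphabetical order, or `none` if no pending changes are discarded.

Initial committed: {a=12, c=10, d=11, e=1}
Op 1: BEGIN: in_txn=True, pending={}
Op 2: UPDATE d=14 (pending; pending now {d=14})
Op 3: UPDATE d=8 (pending; pending now {d=8})
Op 4: UPDATE e=17 (pending; pending now {d=8, e=17})
Op 5: UPDATE a=27 (pending; pending now {a=27, d=8, e=17})
Op 6: ROLLBACK: discarded pending ['a', 'd', 'e']; in_txn=False
Op 7: UPDATE c=9 (auto-commit; committed c=9)
Op 8: BEGIN: in_txn=True, pending={}
Op 9: UPDATE d=9 (pending; pending now {d=9})
ROLLBACK at op 6 discards: ['a', 'd', 'e']

Answer: a d e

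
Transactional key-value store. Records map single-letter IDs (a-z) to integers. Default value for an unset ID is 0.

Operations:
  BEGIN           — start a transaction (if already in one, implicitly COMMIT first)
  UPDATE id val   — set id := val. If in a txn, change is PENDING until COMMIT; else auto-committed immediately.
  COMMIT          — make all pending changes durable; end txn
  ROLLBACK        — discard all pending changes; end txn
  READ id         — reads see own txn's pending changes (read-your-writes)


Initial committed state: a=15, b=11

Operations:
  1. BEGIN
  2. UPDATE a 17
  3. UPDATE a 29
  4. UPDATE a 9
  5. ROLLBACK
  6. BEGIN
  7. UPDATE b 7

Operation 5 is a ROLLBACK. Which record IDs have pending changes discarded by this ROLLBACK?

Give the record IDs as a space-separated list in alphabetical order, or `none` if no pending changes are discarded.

Initial committed: {a=15, b=11}
Op 1: BEGIN: in_txn=True, pending={}
Op 2: UPDATE a=17 (pending; pending now {a=17})
Op 3: UPDATE a=29 (pending; pending now {a=29})
Op 4: UPDATE a=9 (pending; pending now {a=9})
Op 5: ROLLBACK: discarded pending ['a']; in_txn=False
Op 6: BEGIN: in_txn=True, pending={}
Op 7: UPDATE b=7 (pending; pending now {b=7})
ROLLBACK at op 5 discards: ['a']

Answer: a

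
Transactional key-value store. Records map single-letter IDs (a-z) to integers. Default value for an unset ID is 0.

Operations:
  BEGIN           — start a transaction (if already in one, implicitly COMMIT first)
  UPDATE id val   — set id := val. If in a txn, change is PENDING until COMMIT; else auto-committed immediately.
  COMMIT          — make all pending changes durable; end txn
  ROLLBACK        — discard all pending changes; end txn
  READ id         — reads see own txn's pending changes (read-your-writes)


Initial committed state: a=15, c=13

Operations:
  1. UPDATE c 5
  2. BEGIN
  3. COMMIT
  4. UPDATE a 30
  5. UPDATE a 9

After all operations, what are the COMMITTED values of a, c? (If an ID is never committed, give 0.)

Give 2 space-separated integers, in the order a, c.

Answer: 9 5

Derivation:
Initial committed: {a=15, c=13}
Op 1: UPDATE c=5 (auto-commit; committed c=5)
Op 2: BEGIN: in_txn=True, pending={}
Op 3: COMMIT: merged [] into committed; committed now {a=15, c=5}
Op 4: UPDATE a=30 (auto-commit; committed a=30)
Op 5: UPDATE a=9 (auto-commit; committed a=9)
Final committed: {a=9, c=5}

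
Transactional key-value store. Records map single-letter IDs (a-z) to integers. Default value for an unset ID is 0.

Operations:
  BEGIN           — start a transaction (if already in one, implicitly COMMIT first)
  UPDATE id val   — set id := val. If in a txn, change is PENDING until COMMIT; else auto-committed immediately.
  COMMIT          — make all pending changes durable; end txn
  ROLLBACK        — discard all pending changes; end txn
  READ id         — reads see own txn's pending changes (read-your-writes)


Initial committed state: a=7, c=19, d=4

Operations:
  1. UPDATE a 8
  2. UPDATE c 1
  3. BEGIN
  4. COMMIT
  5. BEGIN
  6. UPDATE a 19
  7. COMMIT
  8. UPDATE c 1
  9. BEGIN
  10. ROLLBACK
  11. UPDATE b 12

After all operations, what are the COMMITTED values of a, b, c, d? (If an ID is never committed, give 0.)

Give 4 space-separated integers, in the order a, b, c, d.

Initial committed: {a=7, c=19, d=4}
Op 1: UPDATE a=8 (auto-commit; committed a=8)
Op 2: UPDATE c=1 (auto-commit; committed c=1)
Op 3: BEGIN: in_txn=True, pending={}
Op 4: COMMIT: merged [] into committed; committed now {a=8, c=1, d=4}
Op 5: BEGIN: in_txn=True, pending={}
Op 6: UPDATE a=19 (pending; pending now {a=19})
Op 7: COMMIT: merged ['a'] into committed; committed now {a=19, c=1, d=4}
Op 8: UPDATE c=1 (auto-commit; committed c=1)
Op 9: BEGIN: in_txn=True, pending={}
Op 10: ROLLBACK: discarded pending []; in_txn=False
Op 11: UPDATE b=12 (auto-commit; committed b=12)
Final committed: {a=19, b=12, c=1, d=4}

Answer: 19 12 1 4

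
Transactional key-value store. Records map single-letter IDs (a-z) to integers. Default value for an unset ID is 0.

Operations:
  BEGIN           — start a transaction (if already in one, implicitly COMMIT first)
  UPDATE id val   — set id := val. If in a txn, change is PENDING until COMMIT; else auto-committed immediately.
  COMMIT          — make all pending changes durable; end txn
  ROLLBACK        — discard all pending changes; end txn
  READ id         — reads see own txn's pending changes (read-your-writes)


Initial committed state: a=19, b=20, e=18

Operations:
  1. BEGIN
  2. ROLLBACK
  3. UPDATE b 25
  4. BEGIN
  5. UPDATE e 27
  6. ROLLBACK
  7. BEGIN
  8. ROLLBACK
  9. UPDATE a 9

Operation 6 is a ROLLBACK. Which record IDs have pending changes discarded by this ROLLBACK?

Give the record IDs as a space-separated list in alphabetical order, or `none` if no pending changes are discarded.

Answer: e

Derivation:
Initial committed: {a=19, b=20, e=18}
Op 1: BEGIN: in_txn=True, pending={}
Op 2: ROLLBACK: discarded pending []; in_txn=False
Op 3: UPDATE b=25 (auto-commit; committed b=25)
Op 4: BEGIN: in_txn=True, pending={}
Op 5: UPDATE e=27 (pending; pending now {e=27})
Op 6: ROLLBACK: discarded pending ['e']; in_txn=False
Op 7: BEGIN: in_txn=True, pending={}
Op 8: ROLLBACK: discarded pending []; in_txn=False
Op 9: UPDATE a=9 (auto-commit; committed a=9)
ROLLBACK at op 6 discards: ['e']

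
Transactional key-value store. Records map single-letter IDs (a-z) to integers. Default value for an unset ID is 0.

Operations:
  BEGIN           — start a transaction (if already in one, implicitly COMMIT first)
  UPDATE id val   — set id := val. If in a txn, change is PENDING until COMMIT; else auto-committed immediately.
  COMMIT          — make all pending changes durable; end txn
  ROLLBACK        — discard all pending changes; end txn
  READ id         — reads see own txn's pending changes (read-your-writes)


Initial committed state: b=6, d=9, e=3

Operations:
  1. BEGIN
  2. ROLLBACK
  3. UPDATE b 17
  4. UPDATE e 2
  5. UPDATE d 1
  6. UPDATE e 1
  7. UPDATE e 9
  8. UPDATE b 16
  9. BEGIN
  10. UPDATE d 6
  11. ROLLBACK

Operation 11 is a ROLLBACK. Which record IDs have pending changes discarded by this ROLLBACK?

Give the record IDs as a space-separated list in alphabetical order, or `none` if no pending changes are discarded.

Answer: d

Derivation:
Initial committed: {b=6, d=9, e=3}
Op 1: BEGIN: in_txn=True, pending={}
Op 2: ROLLBACK: discarded pending []; in_txn=False
Op 3: UPDATE b=17 (auto-commit; committed b=17)
Op 4: UPDATE e=2 (auto-commit; committed e=2)
Op 5: UPDATE d=1 (auto-commit; committed d=1)
Op 6: UPDATE e=1 (auto-commit; committed e=1)
Op 7: UPDATE e=9 (auto-commit; committed e=9)
Op 8: UPDATE b=16 (auto-commit; committed b=16)
Op 9: BEGIN: in_txn=True, pending={}
Op 10: UPDATE d=6 (pending; pending now {d=6})
Op 11: ROLLBACK: discarded pending ['d']; in_txn=False
ROLLBACK at op 11 discards: ['d']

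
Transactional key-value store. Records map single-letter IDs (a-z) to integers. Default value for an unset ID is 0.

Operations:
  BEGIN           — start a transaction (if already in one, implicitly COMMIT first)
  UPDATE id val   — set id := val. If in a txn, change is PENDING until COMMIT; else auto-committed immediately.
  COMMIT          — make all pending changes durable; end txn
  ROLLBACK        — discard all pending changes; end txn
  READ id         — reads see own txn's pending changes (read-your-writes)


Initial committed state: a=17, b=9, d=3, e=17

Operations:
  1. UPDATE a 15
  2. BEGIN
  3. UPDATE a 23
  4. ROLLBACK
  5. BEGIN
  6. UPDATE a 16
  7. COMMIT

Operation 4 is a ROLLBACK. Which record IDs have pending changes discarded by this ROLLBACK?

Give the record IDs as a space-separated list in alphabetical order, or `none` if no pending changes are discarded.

Initial committed: {a=17, b=9, d=3, e=17}
Op 1: UPDATE a=15 (auto-commit; committed a=15)
Op 2: BEGIN: in_txn=True, pending={}
Op 3: UPDATE a=23 (pending; pending now {a=23})
Op 4: ROLLBACK: discarded pending ['a']; in_txn=False
Op 5: BEGIN: in_txn=True, pending={}
Op 6: UPDATE a=16 (pending; pending now {a=16})
Op 7: COMMIT: merged ['a'] into committed; committed now {a=16, b=9, d=3, e=17}
ROLLBACK at op 4 discards: ['a']

Answer: a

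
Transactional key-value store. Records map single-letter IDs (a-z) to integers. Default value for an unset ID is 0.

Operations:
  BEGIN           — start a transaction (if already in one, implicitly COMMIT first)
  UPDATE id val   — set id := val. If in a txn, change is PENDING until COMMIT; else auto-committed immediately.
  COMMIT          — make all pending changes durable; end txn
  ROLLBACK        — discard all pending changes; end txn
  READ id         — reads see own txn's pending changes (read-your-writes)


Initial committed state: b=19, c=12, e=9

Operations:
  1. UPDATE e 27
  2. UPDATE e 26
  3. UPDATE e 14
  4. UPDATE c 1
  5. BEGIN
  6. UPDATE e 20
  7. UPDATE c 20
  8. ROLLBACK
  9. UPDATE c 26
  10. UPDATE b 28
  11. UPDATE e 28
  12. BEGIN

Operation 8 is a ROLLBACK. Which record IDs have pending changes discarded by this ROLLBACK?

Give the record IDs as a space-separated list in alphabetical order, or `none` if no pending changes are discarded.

Answer: c e

Derivation:
Initial committed: {b=19, c=12, e=9}
Op 1: UPDATE e=27 (auto-commit; committed e=27)
Op 2: UPDATE e=26 (auto-commit; committed e=26)
Op 3: UPDATE e=14 (auto-commit; committed e=14)
Op 4: UPDATE c=1 (auto-commit; committed c=1)
Op 5: BEGIN: in_txn=True, pending={}
Op 6: UPDATE e=20 (pending; pending now {e=20})
Op 7: UPDATE c=20 (pending; pending now {c=20, e=20})
Op 8: ROLLBACK: discarded pending ['c', 'e']; in_txn=False
Op 9: UPDATE c=26 (auto-commit; committed c=26)
Op 10: UPDATE b=28 (auto-commit; committed b=28)
Op 11: UPDATE e=28 (auto-commit; committed e=28)
Op 12: BEGIN: in_txn=True, pending={}
ROLLBACK at op 8 discards: ['c', 'e']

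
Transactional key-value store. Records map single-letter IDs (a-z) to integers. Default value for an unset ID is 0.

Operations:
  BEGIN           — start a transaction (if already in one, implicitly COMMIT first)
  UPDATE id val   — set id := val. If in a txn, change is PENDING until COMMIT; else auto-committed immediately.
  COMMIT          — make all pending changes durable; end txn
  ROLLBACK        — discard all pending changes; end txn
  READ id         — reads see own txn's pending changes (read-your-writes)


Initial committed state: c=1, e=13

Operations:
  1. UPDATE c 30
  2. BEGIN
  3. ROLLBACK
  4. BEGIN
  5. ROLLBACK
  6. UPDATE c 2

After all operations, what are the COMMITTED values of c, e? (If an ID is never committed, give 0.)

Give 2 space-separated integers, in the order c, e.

Initial committed: {c=1, e=13}
Op 1: UPDATE c=30 (auto-commit; committed c=30)
Op 2: BEGIN: in_txn=True, pending={}
Op 3: ROLLBACK: discarded pending []; in_txn=False
Op 4: BEGIN: in_txn=True, pending={}
Op 5: ROLLBACK: discarded pending []; in_txn=False
Op 6: UPDATE c=2 (auto-commit; committed c=2)
Final committed: {c=2, e=13}

Answer: 2 13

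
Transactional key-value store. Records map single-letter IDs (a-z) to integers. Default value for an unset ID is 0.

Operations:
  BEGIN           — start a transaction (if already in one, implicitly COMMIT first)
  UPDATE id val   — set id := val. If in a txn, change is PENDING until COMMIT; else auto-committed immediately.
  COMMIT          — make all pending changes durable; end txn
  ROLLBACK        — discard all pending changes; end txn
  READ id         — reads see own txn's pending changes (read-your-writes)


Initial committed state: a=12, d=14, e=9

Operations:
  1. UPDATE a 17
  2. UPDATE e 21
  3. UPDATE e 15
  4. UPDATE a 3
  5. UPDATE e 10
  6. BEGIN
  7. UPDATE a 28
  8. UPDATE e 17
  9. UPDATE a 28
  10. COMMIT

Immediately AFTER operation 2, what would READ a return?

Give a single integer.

Answer: 17

Derivation:
Initial committed: {a=12, d=14, e=9}
Op 1: UPDATE a=17 (auto-commit; committed a=17)
Op 2: UPDATE e=21 (auto-commit; committed e=21)
After op 2: visible(a) = 17 (pending={}, committed={a=17, d=14, e=21})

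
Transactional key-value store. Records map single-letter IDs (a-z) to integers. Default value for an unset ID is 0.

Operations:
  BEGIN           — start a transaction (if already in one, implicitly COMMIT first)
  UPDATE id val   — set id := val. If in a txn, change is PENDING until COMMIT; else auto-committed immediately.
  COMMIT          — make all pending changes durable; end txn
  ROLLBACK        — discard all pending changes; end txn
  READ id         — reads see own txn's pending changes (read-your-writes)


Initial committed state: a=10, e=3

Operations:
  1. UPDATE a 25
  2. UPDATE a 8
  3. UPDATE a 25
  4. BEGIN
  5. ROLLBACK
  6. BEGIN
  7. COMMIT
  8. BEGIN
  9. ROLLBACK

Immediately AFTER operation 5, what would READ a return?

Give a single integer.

Initial committed: {a=10, e=3}
Op 1: UPDATE a=25 (auto-commit; committed a=25)
Op 2: UPDATE a=8 (auto-commit; committed a=8)
Op 3: UPDATE a=25 (auto-commit; committed a=25)
Op 4: BEGIN: in_txn=True, pending={}
Op 5: ROLLBACK: discarded pending []; in_txn=False
After op 5: visible(a) = 25 (pending={}, committed={a=25, e=3})

Answer: 25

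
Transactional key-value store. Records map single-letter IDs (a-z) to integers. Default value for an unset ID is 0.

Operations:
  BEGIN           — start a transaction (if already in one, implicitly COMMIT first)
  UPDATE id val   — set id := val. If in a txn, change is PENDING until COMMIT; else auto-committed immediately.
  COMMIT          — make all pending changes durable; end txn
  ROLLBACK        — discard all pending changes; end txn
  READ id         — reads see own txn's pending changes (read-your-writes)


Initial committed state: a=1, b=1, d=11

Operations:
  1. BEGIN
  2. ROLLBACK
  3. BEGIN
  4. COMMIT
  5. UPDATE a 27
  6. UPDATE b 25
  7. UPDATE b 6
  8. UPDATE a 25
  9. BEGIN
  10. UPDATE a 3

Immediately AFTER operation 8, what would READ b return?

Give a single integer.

Initial committed: {a=1, b=1, d=11}
Op 1: BEGIN: in_txn=True, pending={}
Op 2: ROLLBACK: discarded pending []; in_txn=False
Op 3: BEGIN: in_txn=True, pending={}
Op 4: COMMIT: merged [] into committed; committed now {a=1, b=1, d=11}
Op 5: UPDATE a=27 (auto-commit; committed a=27)
Op 6: UPDATE b=25 (auto-commit; committed b=25)
Op 7: UPDATE b=6 (auto-commit; committed b=6)
Op 8: UPDATE a=25 (auto-commit; committed a=25)
After op 8: visible(b) = 6 (pending={}, committed={a=25, b=6, d=11})

Answer: 6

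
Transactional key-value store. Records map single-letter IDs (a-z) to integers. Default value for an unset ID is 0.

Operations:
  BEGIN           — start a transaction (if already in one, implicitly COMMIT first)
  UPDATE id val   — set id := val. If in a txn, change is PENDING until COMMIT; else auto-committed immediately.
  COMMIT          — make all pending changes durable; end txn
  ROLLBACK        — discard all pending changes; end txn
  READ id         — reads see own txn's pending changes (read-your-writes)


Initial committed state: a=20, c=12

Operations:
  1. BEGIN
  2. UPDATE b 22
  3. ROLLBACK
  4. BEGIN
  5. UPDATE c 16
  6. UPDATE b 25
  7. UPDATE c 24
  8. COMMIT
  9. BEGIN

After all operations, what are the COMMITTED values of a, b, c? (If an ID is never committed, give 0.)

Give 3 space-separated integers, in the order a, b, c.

Initial committed: {a=20, c=12}
Op 1: BEGIN: in_txn=True, pending={}
Op 2: UPDATE b=22 (pending; pending now {b=22})
Op 3: ROLLBACK: discarded pending ['b']; in_txn=False
Op 4: BEGIN: in_txn=True, pending={}
Op 5: UPDATE c=16 (pending; pending now {c=16})
Op 6: UPDATE b=25 (pending; pending now {b=25, c=16})
Op 7: UPDATE c=24 (pending; pending now {b=25, c=24})
Op 8: COMMIT: merged ['b', 'c'] into committed; committed now {a=20, b=25, c=24}
Op 9: BEGIN: in_txn=True, pending={}
Final committed: {a=20, b=25, c=24}

Answer: 20 25 24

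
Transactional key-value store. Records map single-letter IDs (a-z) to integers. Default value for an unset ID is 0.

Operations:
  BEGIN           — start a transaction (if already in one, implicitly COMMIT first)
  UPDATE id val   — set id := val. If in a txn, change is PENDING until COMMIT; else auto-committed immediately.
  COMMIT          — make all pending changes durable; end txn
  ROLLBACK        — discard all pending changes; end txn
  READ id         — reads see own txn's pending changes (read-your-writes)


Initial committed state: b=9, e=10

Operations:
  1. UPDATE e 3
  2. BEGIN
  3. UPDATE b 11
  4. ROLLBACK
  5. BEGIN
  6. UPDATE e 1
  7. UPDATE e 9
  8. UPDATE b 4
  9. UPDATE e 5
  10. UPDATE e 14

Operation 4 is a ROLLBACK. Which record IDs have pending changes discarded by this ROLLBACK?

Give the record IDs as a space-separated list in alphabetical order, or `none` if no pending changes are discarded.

Initial committed: {b=9, e=10}
Op 1: UPDATE e=3 (auto-commit; committed e=3)
Op 2: BEGIN: in_txn=True, pending={}
Op 3: UPDATE b=11 (pending; pending now {b=11})
Op 4: ROLLBACK: discarded pending ['b']; in_txn=False
Op 5: BEGIN: in_txn=True, pending={}
Op 6: UPDATE e=1 (pending; pending now {e=1})
Op 7: UPDATE e=9 (pending; pending now {e=9})
Op 8: UPDATE b=4 (pending; pending now {b=4, e=9})
Op 9: UPDATE e=5 (pending; pending now {b=4, e=5})
Op 10: UPDATE e=14 (pending; pending now {b=4, e=14})
ROLLBACK at op 4 discards: ['b']

Answer: b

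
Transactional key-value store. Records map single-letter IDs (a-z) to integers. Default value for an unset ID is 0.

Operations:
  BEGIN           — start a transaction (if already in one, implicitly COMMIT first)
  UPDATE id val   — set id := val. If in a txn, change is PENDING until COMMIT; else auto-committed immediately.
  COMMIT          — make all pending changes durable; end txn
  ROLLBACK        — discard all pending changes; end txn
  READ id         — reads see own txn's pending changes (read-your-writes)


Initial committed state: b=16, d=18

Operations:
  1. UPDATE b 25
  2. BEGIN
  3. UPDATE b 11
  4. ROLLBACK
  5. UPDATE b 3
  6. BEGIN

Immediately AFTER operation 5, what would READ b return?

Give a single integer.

Answer: 3

Derivation:
Initial committed: {b=16, d=18}
Op 1: UPDATE b=25 (auto-commit; committed b=25)
Op 2: BEGIN: in_txn=True, pending={}
Op 3: UPDATE b=11 (pending; pending now {b=11})
Op 4: ROLLBACK: discarded pending ['b']; in_txn=False
Op 5: UPDATE b=3 (auto-commit; committed b=3)
After op 5: visible(b) = 3 (pending={}, committed={b=3, d=18})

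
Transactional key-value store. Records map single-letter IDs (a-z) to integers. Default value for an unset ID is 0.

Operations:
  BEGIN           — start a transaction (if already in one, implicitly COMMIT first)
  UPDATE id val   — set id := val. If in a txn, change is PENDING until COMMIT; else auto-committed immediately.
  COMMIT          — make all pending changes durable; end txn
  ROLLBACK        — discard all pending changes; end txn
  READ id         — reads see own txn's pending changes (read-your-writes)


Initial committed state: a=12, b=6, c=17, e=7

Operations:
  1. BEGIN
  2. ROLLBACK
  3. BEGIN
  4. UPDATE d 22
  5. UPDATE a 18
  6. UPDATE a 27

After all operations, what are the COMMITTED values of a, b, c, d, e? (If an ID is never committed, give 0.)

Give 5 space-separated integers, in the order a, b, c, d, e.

Answer: 12 6 17 0 7

Derivation:
Initial committed: {a=12, b=6, c=17, e=7}
Op 1: BEGIN: in_txn=True, pending={}
Op 2: ROLLBACK: discarded pending []; in_txn=False
Op 3: BEGIN: in_txn=True, pending={}
Op 4: UPDATE d=22 (pending; pending now {d=22})
Op 5: UPDATE a=18 (pending; pending now {a=18, d=22})
Op 6: UPDATE a=27 (pending; pending now {a=27, d=22})
Final committed: {a=12, b=6, c=17, e=7}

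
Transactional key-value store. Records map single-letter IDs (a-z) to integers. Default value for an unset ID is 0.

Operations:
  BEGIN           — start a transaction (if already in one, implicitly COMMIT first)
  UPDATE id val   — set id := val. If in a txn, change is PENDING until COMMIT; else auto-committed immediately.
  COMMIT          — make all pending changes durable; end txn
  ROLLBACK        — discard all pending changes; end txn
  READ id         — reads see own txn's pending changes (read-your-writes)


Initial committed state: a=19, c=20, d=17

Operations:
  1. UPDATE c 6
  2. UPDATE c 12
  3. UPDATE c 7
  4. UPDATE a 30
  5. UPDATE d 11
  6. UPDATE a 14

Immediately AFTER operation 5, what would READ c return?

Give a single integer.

Answer: 7

Derivation:
Initial committed: {a=19, c=20, d=17}
Op 1: UPDATE c=6 (auto-commit; committed c=6)
Op 2: UPDATE c=12 (auto-commit; committed c=12)
Op 3: UPDATE c=7 (auto-commit; committed c=7)
Op 4: UPDATE a=30 (auto-commit; committed a=30)
Op 5: UPDATE d=11 (auto-commit; committed d=11)
After op 5: visible(c) = 7 (pending={}, committed={a=30, c=7, d=11})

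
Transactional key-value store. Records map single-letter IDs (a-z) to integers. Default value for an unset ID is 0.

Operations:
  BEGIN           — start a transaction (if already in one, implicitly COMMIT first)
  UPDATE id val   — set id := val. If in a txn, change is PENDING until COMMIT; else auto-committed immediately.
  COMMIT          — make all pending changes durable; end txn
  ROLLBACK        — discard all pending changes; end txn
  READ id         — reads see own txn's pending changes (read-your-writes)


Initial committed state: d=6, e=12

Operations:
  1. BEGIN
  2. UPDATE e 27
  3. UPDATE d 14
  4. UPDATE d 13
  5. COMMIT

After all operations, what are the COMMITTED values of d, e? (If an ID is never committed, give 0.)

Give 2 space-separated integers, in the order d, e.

Answer: 13 27

Derivation:
Initial committed: {d=6, e=12}
Op 1: BEGIN: in_txn=True, pending={}
Op 2: UPDATE e=27 (pending; pending now {e=27})
Op 3: UPDATE d=14 (pending; pending now {d=14, e=27})
Op 4: UPDATE d=13 (pending; pending now {d=13, e=27})
Op 5: COMMIT: merged ['d', 'e'] into committed; committed now {d=13, e=27}
Final committed: {d=13, e=27}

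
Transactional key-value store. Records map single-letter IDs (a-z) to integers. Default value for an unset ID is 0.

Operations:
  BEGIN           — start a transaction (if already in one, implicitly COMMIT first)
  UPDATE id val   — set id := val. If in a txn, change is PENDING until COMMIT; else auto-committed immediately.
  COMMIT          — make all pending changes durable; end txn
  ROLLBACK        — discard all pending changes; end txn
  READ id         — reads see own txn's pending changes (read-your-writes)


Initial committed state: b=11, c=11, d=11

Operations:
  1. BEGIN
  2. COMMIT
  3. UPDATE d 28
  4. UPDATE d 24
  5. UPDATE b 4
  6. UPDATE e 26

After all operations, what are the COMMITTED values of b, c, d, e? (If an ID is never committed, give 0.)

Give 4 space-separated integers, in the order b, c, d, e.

Initial committed: {b=11, c=11, d=11}
Op 1: BEGIN: in_txn=True, pending={}
Op 2: COMMIT: merged [] into committed; committed now {b=11, c=11, d=11}
Op 3: UPDATE d=28 (auto-commit; committed d=28)
Op 4: UPDATE d=24 (auto-commit; committed d=24)
Op 5: UPDATE b=4 (auto-commit; committed b=4)
Op 6: UPDATE e=26 (auto-commit; committed e=26)
Final committed: {b=4, c=11, d=24, e=26}

Answer: 4 11 24 26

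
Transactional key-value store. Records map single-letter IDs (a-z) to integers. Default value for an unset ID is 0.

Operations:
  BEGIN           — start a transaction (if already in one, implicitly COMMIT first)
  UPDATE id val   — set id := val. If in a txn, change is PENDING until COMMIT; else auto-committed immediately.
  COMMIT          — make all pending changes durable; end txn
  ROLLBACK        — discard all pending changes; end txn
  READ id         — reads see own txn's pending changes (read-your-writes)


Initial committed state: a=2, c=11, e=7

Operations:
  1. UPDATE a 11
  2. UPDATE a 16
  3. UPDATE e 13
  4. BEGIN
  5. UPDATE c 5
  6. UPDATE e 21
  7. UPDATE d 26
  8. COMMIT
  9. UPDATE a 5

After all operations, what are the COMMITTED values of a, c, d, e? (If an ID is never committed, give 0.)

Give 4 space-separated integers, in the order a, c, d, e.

Initial committed: {a=2, c=11, e=7}
Op 1: UPDATE a=11 (auto-commit; committed a=11)
Op 2: UPDATE a=16 (auto-commit; committed a=16)
Op 3: UPDATE e=13 (auto-commit; committed e=13)
Op 4: BEGIN: in_txn=True, pending={}
Op 5: UPDATE c=5 (pending; pending now {c=5})
Op 6: UPDATE e=21 (pending; pending now {c=5, e=21})
Op 7: UPDATE d=26 (pending; pending now {c=5, d=26, e=21})
Op 8: COMMIT: merged ['c', 'd', 'e'] into committed; committed now {a=16, c=5, d=26, e=21}
Op 9: UPDATE a=5 (auto-commit; committed a=5)
Final committed: {a=5, c=5, d=26, e=21}

Answer: 5 5 26 21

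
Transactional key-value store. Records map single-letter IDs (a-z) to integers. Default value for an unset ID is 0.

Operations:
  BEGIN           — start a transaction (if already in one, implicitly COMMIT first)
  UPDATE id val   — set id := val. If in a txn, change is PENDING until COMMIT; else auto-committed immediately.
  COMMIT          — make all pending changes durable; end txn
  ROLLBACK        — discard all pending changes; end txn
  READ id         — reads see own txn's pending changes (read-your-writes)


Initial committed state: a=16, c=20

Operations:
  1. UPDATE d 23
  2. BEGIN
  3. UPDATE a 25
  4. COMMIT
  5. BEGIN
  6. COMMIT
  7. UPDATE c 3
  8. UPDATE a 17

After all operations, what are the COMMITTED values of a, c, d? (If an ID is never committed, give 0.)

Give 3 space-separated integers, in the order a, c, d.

Answer: 17 3 23

Derivation:
Initial committed: {a=16, c=20}
Op 1: UPDATE d=23 (auto-commit; committed d=23)
Op 2: BEGIN: in_txn=True, pending={}
Op 3: UPDATE a=25 (pending; pending now {a=25})
Op 4: COMMIT: merged ['a'] into committed; committed now {a=25, c=20, d=23}
Op 5: BEGIN: in_txn=True, pending={}
Op 6: COMMIT: merged [] into committed; committed now {a=25, c=20, d=23}
Op 7: UPDATE c=3 (auto-commit; committed c=3)
Op 8: UPDATE a=17 (auto-commit; committed a=17)
Final committed: {a=17, c=3, d=23}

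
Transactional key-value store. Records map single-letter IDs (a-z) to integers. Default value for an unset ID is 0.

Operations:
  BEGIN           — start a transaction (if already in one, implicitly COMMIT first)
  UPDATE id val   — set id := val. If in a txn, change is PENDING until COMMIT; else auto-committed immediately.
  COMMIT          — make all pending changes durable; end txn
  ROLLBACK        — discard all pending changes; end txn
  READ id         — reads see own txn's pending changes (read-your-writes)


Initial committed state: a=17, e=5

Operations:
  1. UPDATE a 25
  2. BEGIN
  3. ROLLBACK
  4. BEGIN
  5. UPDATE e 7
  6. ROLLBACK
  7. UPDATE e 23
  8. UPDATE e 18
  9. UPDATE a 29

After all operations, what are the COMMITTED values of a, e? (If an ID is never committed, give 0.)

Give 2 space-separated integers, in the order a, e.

Answer: 29 18

Derivation:
Initial committed: {a=17, e=5}
Op 1: UPDATE a=25 (auto-commit; committed a=25)
Op 2: BEGIN: in_txn=True, pending={}
Op 3: ROLLBACK: discarded pending []; in_txn=False
Op 4: BEGIN: in_txn=True, pending={}
Op 5: UPDATE e=7 (pending; pending now {e=7})
Op 6: ROLLBACK: discarded pending ['e']; in_txn=False
Op 7: UPDATE e=23 (auto-commit; committed e=23)
Op 8: UPDATE e=18 (auto-commit; committed e=18)
Op 9: UPDATE a=29 (auto-commit; committed a=29)
Final committed: {a=29, e=18}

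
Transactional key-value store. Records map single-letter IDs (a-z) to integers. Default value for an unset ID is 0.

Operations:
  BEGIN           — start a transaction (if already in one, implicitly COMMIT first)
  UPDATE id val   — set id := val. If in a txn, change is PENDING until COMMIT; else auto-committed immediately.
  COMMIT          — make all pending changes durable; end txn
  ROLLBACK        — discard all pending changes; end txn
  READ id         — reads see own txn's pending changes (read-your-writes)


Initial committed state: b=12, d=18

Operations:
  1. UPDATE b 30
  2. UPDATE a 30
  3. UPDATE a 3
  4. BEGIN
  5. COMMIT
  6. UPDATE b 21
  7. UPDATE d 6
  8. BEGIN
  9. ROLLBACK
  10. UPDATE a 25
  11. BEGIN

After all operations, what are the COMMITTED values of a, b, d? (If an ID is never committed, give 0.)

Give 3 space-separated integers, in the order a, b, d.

Initial committed: {b=12, d=18}
Op 1: UPDATE b=30 (auto-commit; committed b=30)
Op 2: UPDATE a=30 (auto-commit; committed a=30)
Op 3: UPDATE a=3 (auto-commit; committed a=3)
Op 4: BEGIN: in_txn=True, pending={}
Op 5: COMMIT: merged [] into committed; committed now {a=3, b=30, d=18}
Op 6: UPDATE b=21 (auto-commit; committed b=21)
Op 7: UPDATE d=6 (auto-commit; committed d=6)
Op 8: BEGIN: in_txn=True, pending={}
Op 9: ROLLBACK: discarded pending []; in_txn=False
Op 10: UPDATE a=25 (auto-commit; committed a=25)
Op 11: BEGIN: in_txn=True, pending={}
Final committed: {a=25, b=21, d=6}

Answer: 25 21 6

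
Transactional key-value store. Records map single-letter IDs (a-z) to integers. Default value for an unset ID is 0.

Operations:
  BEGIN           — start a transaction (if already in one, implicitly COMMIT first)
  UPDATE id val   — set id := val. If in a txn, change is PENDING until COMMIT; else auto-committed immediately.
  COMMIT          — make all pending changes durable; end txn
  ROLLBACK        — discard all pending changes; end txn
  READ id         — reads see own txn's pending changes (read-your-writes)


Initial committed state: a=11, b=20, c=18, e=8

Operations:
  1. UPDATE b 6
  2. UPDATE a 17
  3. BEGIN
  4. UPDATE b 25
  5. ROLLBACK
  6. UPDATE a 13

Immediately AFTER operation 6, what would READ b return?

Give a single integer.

Answer: 6

Derivation:
Initial committed: {a=11, b=20, c=18, e=8}
Op 1: UPDATE b=6 (auto-commit; committed b=6)
Op 2: UPDATE a=17 (auto-commit; committed a=17)
Op 3: BEGIN: in_txn=True, pending={}
Op 4: UPDATE b=25 (pending; pending now {b=25})
Op 5: ROLLBACK: discarded pending ['b']; in_txn=False
Op 6: UPDATE a=13 (auto-commit; committed a=13)
After op 6: visible(b) = 6 (pending={}, committed={a=13, b=6, c=18, e=8})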